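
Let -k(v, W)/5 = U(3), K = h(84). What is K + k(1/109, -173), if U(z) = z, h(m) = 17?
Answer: 2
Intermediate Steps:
K = 17
k(v, W) = -15 (k(v, W) = -5*3 = -15)
K + k(1/109, -173) = 17 - 15 = 2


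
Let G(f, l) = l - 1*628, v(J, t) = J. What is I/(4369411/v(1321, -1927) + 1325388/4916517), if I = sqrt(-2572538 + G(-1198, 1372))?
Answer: 2164906319*I*sqrt(2571794)/7161344766345 ≈ 0.4848*I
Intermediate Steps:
G(f, l) = -628 + l (G(f, l) = l - 628 = -628 + l)
I = I*sqrt(2571794) (I = sqrt(-2572538 + (-628 + 1372)) = sqrt(-2572538 + 744) = sqrt(-2571794) = I*sqrt(2571794) ≈ 1603.7*I)
I/(4369411/v(1321, -1927) + 1325388/4916517) = (I*sqrt(2571794))/(4369411/1321 + 1325388/4916517) = (I*sqrt(2571794))/(4369411*(1/1321) + 1325388*(1/4916517)) = (I*sqrt(2571794))/(4369411/1321 + 441796/1638839) = (I*sqrt(2571794))/(7161344766345/2164906319) = (I*sqrt(2571794))*(2164906319/7161344766345) = 2164906319*I*sqrt(2571794)/7161344766345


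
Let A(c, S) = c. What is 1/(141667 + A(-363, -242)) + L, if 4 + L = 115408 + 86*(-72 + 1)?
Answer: 15444244593/141304 ≈ 1.0930e+5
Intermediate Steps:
L = 109298 (L = -4 + (115408 + 86*(-72 + 1)) = -4 + (115408 + 86*(-71)) = -4 + (115408 - 6106) = -4 + 109302 = 109298)
1/(141667 + A(-363, -242)) + L = 1/(141667 - 363) + 109298 = 1/141304 + 109298 = 15444244593/141304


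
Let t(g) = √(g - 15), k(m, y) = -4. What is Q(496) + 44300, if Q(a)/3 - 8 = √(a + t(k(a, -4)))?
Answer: 44324 + 3*√(496 + I*√19) ≈ 44391.0 + 0.29358*I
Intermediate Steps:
t(g) = √(-15 + g)
Q(a) = 24 + 3*√(a + I*√19) (Q(a) = 24 + 3*√(a + √(-15 - 4)) = 24 + 3*√(a + √(-19)) = 24 + 3*√(a + I*√19))
Q(496) + 44300 = (24 + 3*√(496 + I*√19)) + 44300 = 44324 + 3*√(496 + I*√19)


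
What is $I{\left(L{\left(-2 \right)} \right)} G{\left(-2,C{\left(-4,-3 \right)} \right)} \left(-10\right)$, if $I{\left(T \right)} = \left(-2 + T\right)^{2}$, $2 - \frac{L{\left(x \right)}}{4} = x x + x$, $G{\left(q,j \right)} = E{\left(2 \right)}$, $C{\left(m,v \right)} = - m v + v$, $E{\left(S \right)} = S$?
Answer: $-80$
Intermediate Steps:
$C{\left(m,v \right)} = v - m v$ ($C{\left(m,v \right)} = - m v + v = v - m v$)
$G{\left(q,j \right)} = 2$
$L{\left(x \right)} = 8 - 4 x - 4 x^{2}$ ($L{\left(x \right)} = 8 - 4 \left(x x + x\right) = 8 - 4 \left(x^{2} + x\right) = 8 - 4 \left(x + x^{2}\right) = 8 - \left(4 x + 4 x^{2}\right) = 8 - 4 x - 4 x^{2}$)
$I{\left(L{\left(-2 \right)} \right)} G{\left(-2,C{\left(-4,-3 \right)} \right)} \left(-10\right) = \left(-2 - \left(-16 + 16\right)\right)^{2} \cdot 2 \left(-10\right) = \left(-2 + \left(8 + 8 - 16\right)\right)^{2} \cdot 2 \left(-10\right) = \left(-2 + 0\right)^{2} \cdot 2 \left(-10\right) = \left(-2\right)^{2} \cdot 2 \left(-10\right) = 4 \cdot 2 \left(-10\right) = 8 \left(-10\right) = -80$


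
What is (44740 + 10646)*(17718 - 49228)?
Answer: -1745212860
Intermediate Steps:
(44740 + 10646)*(17718 - 49228) = 55386*(-31510) = -1745212860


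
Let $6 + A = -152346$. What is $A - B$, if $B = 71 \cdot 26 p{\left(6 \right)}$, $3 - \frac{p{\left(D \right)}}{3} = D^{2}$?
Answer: $30402$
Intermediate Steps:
$A = -152352$ ($A = -6 - 152346 = -152352$)
$p{\left(D \right)} = 9 - 3 D^{2}$
$B = -182754$ ($B = 71 \cdot 26 \left(9 - 3 \cdot 6^{2}\right) = 1846 \left(9 - 108\right) = 1846 \left(-99\right) = -182754$)
$A - B = -152352 - -182754 = -152352 + 182754 = 30402$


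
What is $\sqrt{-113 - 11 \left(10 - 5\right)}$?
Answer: $2 i \sqrt{42} \approx 12.961 i$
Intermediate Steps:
$\sqrt{-113 - 11 \left(10 - 5\right)} = \sqrt{-113 - 55} = \sqrt{-168} = 2 i \sqrt{42}$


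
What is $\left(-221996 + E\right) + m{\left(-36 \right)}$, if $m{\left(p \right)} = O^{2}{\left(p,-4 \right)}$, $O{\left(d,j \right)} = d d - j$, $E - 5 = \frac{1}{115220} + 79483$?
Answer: $\frac{178302028241}{115220} \approx 1.5475 \cdot 10^{6}$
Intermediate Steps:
$E = \frac{9158607361}{115220}$ ($E = 5 + \left(\frac{1}{115220} + 79483\right) = 5 + \frac{9158031261}{115220} = \frac{9158607361}{115220} \approx 79488.0$)
$O{\left(d,j \right)} = d^{2} - j$
$m{\left(p \right)} = \left(4 + p^{2}\right)^{2}$ ($m{\left(p \right)} = \left(p^{2} - -4\right)^{2} = \left(p^{2} + 4\right)^{2} = \left(4 + p^{2}\right)^{2}$)
$\left(-221996 + E\right) + m{\left(-36 \right)} = \left(-221996 + \frac{9158607361}{115220}\right) + \left(4 + \left(-36\right)^{2}\right)^{2} = - \frac{16419771759}{115220} + \left(4 + 1296\right)^{2} = - \frac{16419771759}{115220} + 1300^{2} = - \frac{16419771759}{115220} + 1690000 = \frac{178302028241}{115220}$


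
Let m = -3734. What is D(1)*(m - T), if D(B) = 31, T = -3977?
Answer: 7533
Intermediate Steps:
D(1)*(m - T) = 31*(-3734 - 1*(-3977)) = 31*(-3734 + 3977) = 31*243 = 7533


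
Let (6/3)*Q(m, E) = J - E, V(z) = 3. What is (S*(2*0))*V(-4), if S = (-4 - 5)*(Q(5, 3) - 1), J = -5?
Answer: 0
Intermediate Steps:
Q(m, E) = -5/2 - E/2 (Q(m, E) = (-5 - E)/2 = -5/2 - E/2)
S = 45 (S = (-4 - 5)*((-5/2 - ½*3) - 1) = -9*((-5/2 - 3/2) - 1) = -9*(-4 - 1) = -9*(-5) = 45)
(S*(2*0))*V(-4) = (45*(2*0))*3 = (45*0)*3 = 0*3 = 0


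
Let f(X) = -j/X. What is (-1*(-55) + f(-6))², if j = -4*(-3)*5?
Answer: 4225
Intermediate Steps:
j = 60 (j = 12*5 = 60)
f(X) = -60/X
(-1*(-55) + f(-6))² = (-1*(-55) - 60/(-6))² = (55 - 60*(-⅙))² = (55 + 10)² = 65² = 4225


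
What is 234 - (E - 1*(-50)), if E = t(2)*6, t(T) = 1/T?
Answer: 181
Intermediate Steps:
E = 3 (E = 6/2 = (½)*6 = 3)
234 - (E - 1*(-50)) = 234 - (3 - 1*(-50)) = 234 - (3 + 50) = 234 - 1*53 = 234 - 53 = 181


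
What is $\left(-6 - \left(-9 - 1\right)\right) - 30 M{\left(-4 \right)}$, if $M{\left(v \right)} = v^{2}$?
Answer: $-476$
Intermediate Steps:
$\left(-6 - \left(-9 - 1\right)\right) - 30 M{\left(-4 \right)} = \left(-6 - \left(-9 - 1\right)\right) - 30 \left(-4\right)^{2} = \left(-6 - \left(-9 - 1\right)\right) - 480 = \left(-6 - -10\right) - 480 = \left(-6 + 10\right) - 480 = 4 - 480 = -476$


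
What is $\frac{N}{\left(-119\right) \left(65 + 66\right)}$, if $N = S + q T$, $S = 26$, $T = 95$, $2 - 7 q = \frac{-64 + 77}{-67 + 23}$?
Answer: $- \frac{17603}{4801412} \approx -0.0036662$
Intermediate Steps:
$q = \frac{101}{308}$ ($q = \frac{2}{7} - \frac{\left(-64 + 77\right) \frac{1}{-67 + 23}}{7} = \frac{2}{7} - \frac{13 \frac{1}{-44}}{7} = \frac{2}{7} - \frac{13 \left(- \frac{1}{44}\right)}{7} = \frac{2}{7} - - \frac{13}{308} = \frac{2}{7} + \frac{13}{308} = \frac{101}{308} \approx 0.32792$)
$N = \frac{17603}{308}$ ($N = 26 + \frac{101}{308} \cdot 95 = 26 + \frac{9595}{308} = \frac{17603}{308} \approx 57.153$)
$\frac{N}{\left(-119\right) \left(65 + 66\right)} = \frac{17603}{308 \left(- 119 \left(65 + 66\right)\right)} = \frac{17603}{308 \left(\left(-119\right) 131\right)} = \frac{17603}{308 \left(-15589\right)} = \frac{17603}{308} \left(- \frac{1}{15589}\right) = - \frac{17603}{4801412}$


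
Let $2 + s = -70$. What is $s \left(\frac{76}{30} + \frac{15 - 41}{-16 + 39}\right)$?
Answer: $- \frac{11616}{115} \approx -101.01$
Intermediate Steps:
$s = -72$ ($s = -2 - 70 = -72$)
$s \left(\frac{76}{30} + \frac{15 - 41}{-16 + 39}\right) = - 72 \left(\frac{76}{30} + \frac{15 - 41}{-16 + 39}\right) = - 72 \left(76 \cdot \frac{1}{30} - \frac{26}{23}\right) = - 72 \left(\frac{38}{15} - \frac{26}{23}\right) = \left(-72\right) \frac{484}{345} = - \frac{11616}{115}$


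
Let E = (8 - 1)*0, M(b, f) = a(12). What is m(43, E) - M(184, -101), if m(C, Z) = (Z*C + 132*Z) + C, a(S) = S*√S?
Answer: 43 - 24*√3 ≈ 1.4308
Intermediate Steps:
a(S) = S^(3/2)
M(b, f) = 24*√3 (M(b, f) = 12^(3/2) = 24*√3)
E = 0 (E = 7*0 = 0)
m(C, Z) = C + 132*Z + C*Z (m(C, Z) = (C*Z + 132*Z) + C = (132*Z + C*Z) + C = C + 132*Z + C*Z)
m(43, E) - M(184, -101) = (43 + 132*0 + 43*0) - 24*√3 = (43 + 0 + 0) - 24*√3 = 43 - 24*√3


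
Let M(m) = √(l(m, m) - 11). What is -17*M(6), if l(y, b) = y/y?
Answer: -17*I*√10 ≈ -53.759*I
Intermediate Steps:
l(y, b) = 1
M(m) = I*√10 (M(m) = √(1 - 11) = √(-10) = I*√10)
-17*M(6) = -17*I*√10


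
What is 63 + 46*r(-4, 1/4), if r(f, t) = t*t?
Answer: 527/8 ≈ 65.875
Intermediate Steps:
r(f, t) = t²
63 + 46*r(-4, 1/4) = 63 + 46*(1/4)² = 63 + 46*(¼)² = 63 + 46*(1/16) = 63 + 23/8 = 527/8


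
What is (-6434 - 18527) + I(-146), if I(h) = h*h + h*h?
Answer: 17671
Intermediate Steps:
I(h) = 2*h² (I(h) = h² + h² = 2*h²)
(-6434 - 18527) + I(-146) = (-6434 - 18527) + 2*(-146)² = -24961 + 2*21316 = -24961 + 42632 = 17671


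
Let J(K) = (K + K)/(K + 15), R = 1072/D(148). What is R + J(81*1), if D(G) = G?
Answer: 5287/592 ≈ 8.9307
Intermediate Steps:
R = 268/37 (R = 1072/148 = 1072*(1/148) = 268/37 ≈ 7.2432)
J(K) = 2*K/(15 + K) (J(K) = (2*K)/(15 + K) = 2*K/(15 + K))
R + J(81*1) = 268/37 + 2*(81*1)/(15 + 81*1) = 268/37 + 2*81/(15 + 81) = 268/37 + 2*81/96 = 268/37 + 2*81*(1/96) = 268/37 + 27/16 = 5287/592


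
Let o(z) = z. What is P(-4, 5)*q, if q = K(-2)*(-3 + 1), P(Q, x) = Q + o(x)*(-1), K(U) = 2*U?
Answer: -72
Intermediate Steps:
P(Q, x) = Q - x (P(Q, x) = Q + x*(-1) = Q - x)
q = 8 (q = (2*(-2))*(-3 + 1) = -4*(-2) = 8)
P(-4, 5)*q = (-4 - 1*5)*8 = (-4 - 5)*8 = -9*8 = -72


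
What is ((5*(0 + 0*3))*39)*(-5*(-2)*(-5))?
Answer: 0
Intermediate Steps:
((5*(0 + 0*3))*39)*(-5*(-2)*(-5)) = ((5*(0 + 0))*39)*(10*(-5)) = ((5*0)*39)*(-50) = (0*39)*(-50) = 0*(-50) = 0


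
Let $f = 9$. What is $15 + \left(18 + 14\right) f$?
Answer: $303$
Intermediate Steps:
$15 + \left(18 + 14\right) f = 15 + \left(18 + 14\right) 9 = 15 + 32 \cdot 9 = 15 + 288 = 303$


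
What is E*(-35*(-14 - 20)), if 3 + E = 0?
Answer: -3570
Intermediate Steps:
E = -3 (E = -3 + 0 = -3)
E*(-35*(-14 - 20)) = -(-105)*(-14 - 20) = -(-105)*(-34) = -3*1190 = -3570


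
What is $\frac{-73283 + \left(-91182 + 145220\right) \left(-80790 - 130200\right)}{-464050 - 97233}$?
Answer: $\frac{11401550903}{561283} \approx 20313.0$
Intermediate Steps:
$\frac{-73283 + \left(-91182 + 145220\right) \left(-80790 - 130200\right)}{-464050 - 97233} = \frac{-73283 + 54038 \left(-210990\right)}{-561283} = \left(-73283 - 11401477620\right) \left(- \frac{1}{561283}\right) = \left(-11401550903\right) \left(- \frac{1}{561283}\right) = \frac{11401550903}{561283}$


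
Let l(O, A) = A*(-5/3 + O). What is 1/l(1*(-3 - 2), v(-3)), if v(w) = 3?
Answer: -1/20 ≈ -0.050000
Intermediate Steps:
l(O, A) = A*(-5/3 + O) (l(O, A) = A*(-5*⅓ + O) = A*(-5/3 + O))
1/l(1*(-3 - 2), v(-3)) = 1/((⅓)*3*(-5 + 3*(1*(-3 - 2)))) = 1/((⅓)*3*(-5 + 3*(1*(-5)))) = 1/((⅓)*3*(-5 + 3*(-5))) = 1/((⅓)*3*(-5 - 15)) = 1/((⅓)*3*(-20)) = 1/(-20) = -1/20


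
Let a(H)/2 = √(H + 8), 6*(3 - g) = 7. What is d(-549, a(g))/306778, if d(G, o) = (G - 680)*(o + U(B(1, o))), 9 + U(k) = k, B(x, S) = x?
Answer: 4916/153389 - 1229*√354/920334 ≈ 0.0069241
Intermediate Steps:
g = 11/6 (g = 3 - ⅙*7 = 3 - 7/6 = 11/6 ≈ 1.8333)
a(H) = 2*√(8 + H) (a(H) = 2*√(H + 8) = 2*√(8 + H))
U(k) = -9 + k
d(G, o) = (-680 + G)*(-8 + o) (d(G, o) = (G - 680)*(o + (-9 + 1)) = (-680 + G)*(o - 8) = (-680 + G)*(-8 + o))
d(-549, a(g))/306778 = (5440 - 1360*√(8 + 11/6) - 8*(-549) - 1098*√(8 + 11/6))/306778 = (5440 - 1360*√(59/6) + 4392 - 1098*√(59/6))*(1/306778) = (5440 - 1360*√354/6 + 4392 - 1098*√354/6)*(1/306778) = (5440 - 680*√354/3 + 4392 - 183*√354)*(1/306778) = (9832 - 1229*√354/3)*(1/306778) = 4916/153389 - 1229*√354/920334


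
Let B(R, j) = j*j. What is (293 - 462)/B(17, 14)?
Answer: -169/196 ≈ -0.86224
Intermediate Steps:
B(R, j) = j²
(293 - 462)/B(17, 14) = (293 - 462)/(14²) = -169/196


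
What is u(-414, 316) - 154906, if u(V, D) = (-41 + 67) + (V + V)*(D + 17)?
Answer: -430604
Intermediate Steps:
u(V, D) = 26 + 2*V*(17 + D) (u(V, D) = 26 + (2*V)*(17 + D) = 26 + 2*V*(17 + D))
u(-414, 316) - 154906 = (26 + 34*(-414) + 2*316*(-414)) - 154906 = (26 - 14076 - 261648) - 154906 = -275698 - 154906 = -430604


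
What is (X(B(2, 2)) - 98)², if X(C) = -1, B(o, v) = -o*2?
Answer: 9801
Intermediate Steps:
B(o, v) = -2*o
(X(B(2, 2)) - 98)² = (-1 - 98)² = (-99)² = 9801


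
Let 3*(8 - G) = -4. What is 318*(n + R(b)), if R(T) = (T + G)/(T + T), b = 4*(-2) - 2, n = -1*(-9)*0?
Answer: 53/5 ≈ 10.600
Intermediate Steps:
G = 28/3 (G = 8 - ⅓*(-4) = 8 + 4/3 = 28/3 ≈ 9.3333)
n = 0 (n = 9*0 = 0)
b = -10 (b = -8 - 2 = -10)
R(T) = (28/3 + T)/(2*T) (R(T) = (T + 28/3)/(T + T) = (28/3 + T)/((2*T)) = (28/3 + T)*(1/(2*T)) = (28/3 + T)/(2*T))
318*(n + R(b)) = 318*(0 + (⅙)*(28 + 3*(-10))/(-10)) = 318*(0 + (⅙)*(-⅒)*(28 - 30)) = 318*(0 + (⅙)*(-⅒)*(-2)) = 318*(0 + 1/30) = 318*(1/30) = 53/5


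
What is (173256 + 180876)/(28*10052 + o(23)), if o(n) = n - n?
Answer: 88533/70364 ≈ 1.2582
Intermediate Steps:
o(n) = 0
(173256 + 180876)/(28*10052 + o(23)) = (173256 + 180876)/(28*10052 + 0) = 354132/(281456 + 0) = 354132/281456 = 354132*(1/281456) = 88533/70364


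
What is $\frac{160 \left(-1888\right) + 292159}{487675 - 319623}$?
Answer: $- \frac{9921}{168052} \approx -0.059035$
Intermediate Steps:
$\frac{160 \left(-1888\right) + 292159}{487675 - 319623} = \frac{-302080 + 292159}{168052} = \left(-9921\right) \frac{1}{168052} = - \frac{9921}{168052}$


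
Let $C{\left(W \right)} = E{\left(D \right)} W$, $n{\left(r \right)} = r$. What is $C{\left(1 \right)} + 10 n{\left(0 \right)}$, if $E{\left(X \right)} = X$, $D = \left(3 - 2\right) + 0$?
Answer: $1$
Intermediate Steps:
$D = 1$ ($D = 1 + 0 = 1$)
$C{\left(W \right)} = W$ ($C{\left(W \right)} = 1 W = W$)
$C{\left(1 \right)} + 10 n{\left(0 \right)} = 1 + 10 \cdot 0 = 1 + 0 = 1$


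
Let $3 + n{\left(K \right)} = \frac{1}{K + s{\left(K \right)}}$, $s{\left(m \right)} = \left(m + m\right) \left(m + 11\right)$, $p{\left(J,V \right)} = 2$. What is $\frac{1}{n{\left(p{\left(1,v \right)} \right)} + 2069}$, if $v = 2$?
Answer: $\frac{54}{111565} \approx 0.00048402$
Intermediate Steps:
$s{\left(m \right)} = 2 m \left(11 + m\right)$
$n{\left(K \right)} = -3 + \frac{1}{K + 2 K \left(11 + K\right)}$
$\frac{1}{n{\left(p{\left(1,v \right)} \right)} + 2069} = \frac{1}{\frac{1 - 138 - 6 \cdot 2^{2}}{2 \left(23 + 2 \cdot 2\right)} + 2069} = \frac{1}{\frac{1 - 138 - 24}{2 \left(23 + 4\right)} + 2069} = \frac{1}{\frac{1 - 138 - 24}{2 \cdot 27} + 2069} = \frac{1}{\frac{1}{2} \cdot \frac{1}{27} \left(-161\right) + 2069} = \frac{1}{- \frac{161}{54} + 2069} = \frac{1}{\frac{111565}{54}} = \frac{54}{111565}$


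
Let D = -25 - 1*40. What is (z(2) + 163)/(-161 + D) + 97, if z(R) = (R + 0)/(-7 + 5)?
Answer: 10880/113 ≈ 96.283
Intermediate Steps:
D = -65 (D = -25 - 40 = -65)
z(R) = -R/2 (z(R) = R/(-2) = R*(-½) = -R/2)
(z(2) + 163)/(-161 + D) + 97 = (-½*2 + 163)/(-161 - 65) + 97 = (-1 + 163)/(-226) + 97 = 162*(-1/226) + 97 = -81/113 + 97 = 10880/113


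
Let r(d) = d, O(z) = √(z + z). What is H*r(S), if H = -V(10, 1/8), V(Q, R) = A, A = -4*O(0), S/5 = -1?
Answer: 0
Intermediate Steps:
S = -5 (S = 5*(-1) = -5)
O(z) = √2*√z (O(z) = √(2*z) = √2*√z)
A = 0 (A = -4*√2*√0 = -4*√2*0 = -4*0 = 0)
V(Q, R) = 0
H = 0 (H = -1*0 = 0)
H*r(S) = 0*(-5) = 0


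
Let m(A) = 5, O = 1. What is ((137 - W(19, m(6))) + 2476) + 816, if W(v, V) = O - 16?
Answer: 3444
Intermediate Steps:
W(v, V) = -15 (W(v, V) = 1 - 16 = -15)
((137 - W(19, m(6))) + 2476) + 816 = ((137 - 1*(-15)) + 2476) + 816 = ((137 + 15) + 2476) + 816 = (152 + 2476) + 816 = 2628 + 816 = 3444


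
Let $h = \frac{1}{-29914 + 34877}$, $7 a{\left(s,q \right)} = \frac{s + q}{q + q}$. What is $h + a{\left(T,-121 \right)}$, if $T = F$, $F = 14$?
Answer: $\frac{76105}{1201046} \approx 0.063366$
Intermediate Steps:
$T = 14$
$a{\left(s,q \right)} = \frac{q + s}{14 q}$ ($a{\left(s,q \right)} = \frac{\left(s + q\right) \frac{1}{q + q}}{7} = \frac{\left(q + s\right) \frac{1}{2 q}}{7} = \frac{\frac{1}{2} \frac{1}{q} \left(q + s\right)}{7} = \frac{q + s}{14 q}$)
$h = \frac{1}{4963} \approx 0.00020149$
$h + a{\left(T,-121 \right)} = \frac{1}{4963} + \frac{-121 + 14}{14 \left(-121\right)} = \frac{1}{4963} + \frac{1}{14} \left(- \frac{1}{121}\right) \left(-107\right) = \frac{1}{4963} + \frac{107}{1694} = \frac{76105}{1201046}$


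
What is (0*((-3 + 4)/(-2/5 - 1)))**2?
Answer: 0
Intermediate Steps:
(0*((-3 + 4)/(-2/5 - 1)))**2 = (0*(1/(-2*1/5 - 1)))**2 = (0*(1/(-2/5 - 1)))**2 = (0*(1/(-7/5)))**2 = (0*(1*(-5/7)))**2 = (0*(-5/7))**2 = 0**2 = 0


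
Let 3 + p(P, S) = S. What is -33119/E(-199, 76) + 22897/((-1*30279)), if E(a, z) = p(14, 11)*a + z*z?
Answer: -1098611249/126687336 ≈ -8.6718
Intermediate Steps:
p(P, S) = -3 + S
E(a, z) = z**2 + 8*a (E(a, z) = (-3 + 11)*a + z*z = 8*a + z**2 = z**2 + 8*a)
-33119/E(-199, 76) + 22897/((-1*30279)) = -33119/(76**2 + 8*(-199)) + 22897/((-1*30279)) = -33119/(5776 - 1592) + 22897/(-30279) = -33119/4184 + 22897*(-1/30279) = -33119*1/4184 - 22897/30279 = -33119/4184 - 22897/30279 = -1098611249/126687336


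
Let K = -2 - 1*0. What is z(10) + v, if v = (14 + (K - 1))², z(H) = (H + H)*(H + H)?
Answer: 521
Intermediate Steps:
z(H) = 4*H² (z(H) = (2*H)*(2*H) = 4*H²)
K = -2 (K = -2 + 0 = -2)
v = 121 (v = (14 + (-2 - 1))² = (14 - 3)² = 11² = 121)
z(10) + v = 4*10² + 121 = 4*100 + 121 = 400 + 121 = 521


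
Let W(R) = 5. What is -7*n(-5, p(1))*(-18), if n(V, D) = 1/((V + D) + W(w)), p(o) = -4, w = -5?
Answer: -63/2 ≈ -31.500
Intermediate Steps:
n(V, D) = 1/(5 + D + V) (n(V, D) = 1/((V + D) + 5) = 1/((D + V) + 5) = 1/(5 + D + V))
-7*n(-5, p(1))*(-18) = -7/(5 - 4 - 5)*(-18) = -7/(-4)*(-18) = -7*(-¼)*(-18) = (7/4)*(-18) = -63/2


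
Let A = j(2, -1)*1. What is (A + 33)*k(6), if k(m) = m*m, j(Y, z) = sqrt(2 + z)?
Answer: 1224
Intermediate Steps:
A = 1 (A = sqrt(2 - 1)*1 = sqrt(1)*1 = 1*1 = 1)
k(m) = m**2
(A + 33)*k(6) = (1 + 33)*6**2 = 34*36 = 1224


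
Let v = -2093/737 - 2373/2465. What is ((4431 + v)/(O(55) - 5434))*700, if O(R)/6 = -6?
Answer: -112600763926/198747527 ≈ -566.55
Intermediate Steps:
v = -6908146/1816705 (v = -2093*1/737 - 2373*1/2465 = -2093/737 - 2373/2465 = -6908146/1816705 ≈ -3.8026)
O(R) = -36 (O(R) = 6*(-6) = -36)
((4431 + v)/(O(55) - 5434))*700 = ((4431 - 6908146/1816705)/(-36 - 5434))*700 = ((8042911709/1816705)/(-5470))*700 = ((8042911709/1816705)*(-1/5470))*700 = -8042911709/9937376350*700 = -112600763926/198747527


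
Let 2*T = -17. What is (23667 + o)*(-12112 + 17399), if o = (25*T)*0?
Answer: 125127429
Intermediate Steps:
T = -17/2 (T = (½)*(-17) = -17/2 ≈ -8.5000)
o = 0 (o = (25*(-17/2))*0 = -425/2*0 = 0)
(23667 + o)*(-12112 + 17399) = (23667 + 0)*(-12112 + 17399) = 23667*5287 = 125127429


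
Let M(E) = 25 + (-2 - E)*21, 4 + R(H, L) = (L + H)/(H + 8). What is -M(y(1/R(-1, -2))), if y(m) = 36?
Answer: 773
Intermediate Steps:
R(H, L) = -4 + (H + L)/(8 + H) (R(H, L) = -4 + (L + H)/(H + 8) = -4 + (H + L)/(8 + H))
M(E) = -17 - 21*E (M(E) = 25 + (-42 - 21*E) = -17 - 21*E)
-M(y(1/R(-1, -2))) = -(-17 - 21*36) = -(-17 - 756) = -1*(-773) = 773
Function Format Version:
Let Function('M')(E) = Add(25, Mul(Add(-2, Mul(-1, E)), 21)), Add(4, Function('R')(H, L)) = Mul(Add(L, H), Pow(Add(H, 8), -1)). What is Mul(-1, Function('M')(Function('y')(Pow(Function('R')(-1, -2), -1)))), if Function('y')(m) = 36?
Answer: 773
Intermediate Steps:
Function('R')(H, L) = Add(-4, Mul(Pow(Add(8, H), -1), Add(H, L))) (Function('R')(H, L) = Add(-4, Mul(Add(L, H), Pow(Add(H, 8), -1))) = Add(-4, Mul(Add(H, L), Pow(Add(8, H), -1))) = Add(-4, Mul(Pow(Add(8, H), -1), Add(H, L))))
Function('M')(E) = Add(-17, Mul(-21, E)) (Function('M')(E) = Add(25, Add(-42, Mul(-21, E))) = Add(-17, Mul(-21, E)))
Mul(-1, Function('M')(Function('y')(Pow(Function('R')(-1, -2), -1)))) = Mul(-1, Add(-17, Mul(-21, 36))) = Mul(-1, Add(-17, -756)) = Mul(-1, -773) = 773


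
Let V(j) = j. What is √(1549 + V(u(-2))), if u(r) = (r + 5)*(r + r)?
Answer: √1537 ≈ 39.205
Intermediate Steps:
u(r) = 2*r*(5 + r) (u(r) = (5 + r)*(2*r) = 2*r*(5 + r))
√(1549 + V(u(-2))) = √(1549 + 2*(-2)*(5 - 2)) = √(1549 + 2*(-2)*3) = √(1549 - 12) = √1537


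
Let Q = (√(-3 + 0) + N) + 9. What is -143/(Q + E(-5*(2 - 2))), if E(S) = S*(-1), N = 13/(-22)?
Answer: -582010/35677 + 69212*I*√3/35677 ≈ -16.313 + 3.3601*I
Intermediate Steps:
N = -13/22 (N = 13*(-1/22) = -13/22 ≈ -0.59091)
E(S) = -S
Q = 185/22 + I*√3 (Q = (√(-3 + 0) - 13/22) + 9 = (√(-3) - 13/22) + 9 = (I*√3 - 13/22) + 9 = (-13/22 + I*√3) + 9 = 185/22 + I*√3 ≈ 8.4091 + 1.732*I)
-143/(Q + E(-5*(2 - 2))) = -143/((185/22 + I*√3) - (-5)*(2 - 2)) = -143/((185/22 + I*√3) - (-5)*0) = -143/((185/22 + I*√3) - 1*0) = -143/((185/22 + I*√3) + 0) = -143/(185/22 + I*√3)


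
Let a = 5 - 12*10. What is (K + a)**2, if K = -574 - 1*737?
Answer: 2033476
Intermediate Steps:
K = -1311 (K = -574 - 737 = -1311)
a = -115 (a = 5 - 120 = -115)
(K + a)**2 = (-1311 - 115)**2 = (-1426)**2 = 2033476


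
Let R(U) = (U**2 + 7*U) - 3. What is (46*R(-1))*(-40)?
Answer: 16560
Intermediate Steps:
R(U) = -3 + U**2 + 7*U
(46*R(-1))*(-40) = (46*(-3 + (-1)**2 + 7*(-1)))*(-40) = (46*(-3 + 1 - 7))*(-40) = (46*(-9))*(-40) = -414*(-40) = 16560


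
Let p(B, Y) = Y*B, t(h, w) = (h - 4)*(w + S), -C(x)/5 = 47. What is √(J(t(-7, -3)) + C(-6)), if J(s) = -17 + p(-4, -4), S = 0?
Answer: 2*I*√59 ≈ 15.362*I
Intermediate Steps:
C(x) = -235 (C(x) = -5*47 = -235)
t(h, w) = w*(-4 + h) (t(h, w) = (h - 4)*(w + 0) = (-4 + h)*w = w*(-4 + h))
p(B, Y) = B*Y
J(s) = -1 (J(s) = -17 - 4*(-4) = -17 + 16 = -1)
√(J(t(-7, -3)) + C(-6)) = √(-1 - 235) = √(-236) = 2*I*√59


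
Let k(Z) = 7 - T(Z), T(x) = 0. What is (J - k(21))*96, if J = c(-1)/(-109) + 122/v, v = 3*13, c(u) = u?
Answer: -525440/1417 ≈ -370.81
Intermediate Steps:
v = 39
k(Z) = 7 (k(Z) = 7 - 1*0 = 7 + 0 = 7)
J = 13337/4251 (J = -1/(-109) + 122/39 = -1*(-1/109) + 122*(1/39) = 1/109 + 122/39 = 13337/4251 ≈ 3.1374)
(J - k(21))*96 = (13337/4251 - 1*7)*96 = (13337/4251 - 7)*96 = -16420/4251*96 = -525440/1417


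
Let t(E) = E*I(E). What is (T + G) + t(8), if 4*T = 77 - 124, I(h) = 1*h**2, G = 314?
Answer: 3257/4 ≈ 814.25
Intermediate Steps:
I(h) = h**2
T = -47/4 (T = (77 - 124)/4 = (1/4)*(-47) = -47/4 ≈ -11.750)
t(E) = E**3 (t(E) = E*E**2 = E**3)
(T + G) + t(8) = (-47/4 + 314) + 8**3 = 1209/4 + 512 = 3257/4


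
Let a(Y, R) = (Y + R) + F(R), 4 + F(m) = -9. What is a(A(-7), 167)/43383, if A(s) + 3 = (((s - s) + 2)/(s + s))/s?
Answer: 7400/2125767 ≈ 0.0034811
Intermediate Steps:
F(m) = -13 (F(m) = -4 - 9 = -13)
A(s) = -3 + s⁻² (A(s) = -3 + (((s - s) + 2)/(s + s))/s = -3 + ((0 + 2)/((2*s)))/s = -3 + (2*(1/(2*s)))/s = -3 + 1/(s*s) = -3 + s⁻²)
a(Y, R) = -13 + R + Y (a(Y, R) = (Y + R) - 13 = (R + Y) - 13 = -13 + R + Y)
a(A(-7), 167)/43383 = (-13 + 167 + (-3 + (-7)⁻²))/43383 = (-13 + 167 + (-3 + 1/49))*(1/43383) = (-13 + 167 - 146/49)*(1/43383) = (7400/49)*(1/43383) = 7400/2125767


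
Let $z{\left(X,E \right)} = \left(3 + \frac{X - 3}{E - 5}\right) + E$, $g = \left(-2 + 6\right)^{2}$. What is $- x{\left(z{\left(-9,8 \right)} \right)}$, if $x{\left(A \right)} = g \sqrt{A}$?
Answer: $- 16 \sqrt{7} \approx -42.332$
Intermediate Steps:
$g = 16$ ($g = 4^{2} = 16$)
$z{\left(X,E \right)} = 3 + E + \frac{-3 + X}{-5 + E}$ ($z{\left(X,E \right)} = \left(3 + \frac{-3 + X}{-5 + E}\right) + E = 3 + E + \frac{-3 + X}{-5 + E}$)
$x{\left(A \right)} = 16 \sqrt{A}$
$- x{\left(z{\left(-9,8 \right)} \right)} = - 16 \sqrt{\frac{-18 - 9 + 8^{2} - 16}{-5 + 8}} = - 16 \sqrt{\frac{-18 - 9 + 64 - 16}{3}} = - 16 \sqrt{\frac{1}{3} \cdot 21} = - 16 \sqrt{7}$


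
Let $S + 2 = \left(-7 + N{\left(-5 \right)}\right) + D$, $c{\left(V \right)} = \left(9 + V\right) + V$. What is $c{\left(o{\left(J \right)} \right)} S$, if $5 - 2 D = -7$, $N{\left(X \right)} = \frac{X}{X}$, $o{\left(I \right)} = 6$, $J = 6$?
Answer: $-42$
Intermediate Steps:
$N{\left(X \right)} = 1$
$c{\left(V \right)} = 9 + 2 V$
$D = 6$ ($D = \frac{5}{2} - - \frac{7}{2} = \frac{5}{2} + \frac{7}{2} = 6$)
$S = -2$ ($S = -2 + \left(\left(-7 + 1\right) + 6\right) = -2 + \left(-6 + 6\right) = -2 + 0 = -2$)
$c{\left(o{\left(J \right)} \right)} S = \left(9 + 2 \cdot 6\right) \left(-2\right) = \left(9 + 12\right) \left(-2\right) = 21 \left(-2\right) = -42$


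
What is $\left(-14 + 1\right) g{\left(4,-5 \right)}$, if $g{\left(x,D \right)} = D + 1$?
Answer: $52$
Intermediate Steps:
$g{\left(x,D \right)} = 1 + D$
$\left(-14 + 1\right) g{\left(4,-5 \right)} = \left(-14 + 1\right) \left(1 - 5\right) = \left(-13\right) \left(-4\right) = 52$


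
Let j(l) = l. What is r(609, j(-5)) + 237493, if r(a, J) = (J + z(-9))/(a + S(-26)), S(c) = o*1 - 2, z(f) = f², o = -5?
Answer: 71485431/301 ≈ 2.3749e+5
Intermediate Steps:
S(c) = -7 (S(c) = -5*1 - 2 = -5 - 2 = -7)
r(a, J) = (81 + J)/(-7 + a) (r(a, J) = (J + (-9)²)/(a - 7) = (J + 81)/(-7 + a) = (81 + J)/(-7 + a))
r(609, j(-5)) + 237493 = (81 - 5)/(-7 + 609) + 237493 = 76/602 + 237493 = (1/602)*76 + 237493 = 38/301 + 237493 = 71485431/301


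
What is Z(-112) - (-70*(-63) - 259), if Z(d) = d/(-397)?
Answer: -1647835/397 ≈ -4150.7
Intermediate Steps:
Z(d) = -d/397 (Z(d) = d*(-1/397) = -d/397)
Z(-112) - (-70*(-63) - 259) = -1/397*(-112) - (-70*(-63) - 259) = 112/397 - (4410 - 259) = 112/397 - 1*4151 = 112/397 - 4151 = -1647835/397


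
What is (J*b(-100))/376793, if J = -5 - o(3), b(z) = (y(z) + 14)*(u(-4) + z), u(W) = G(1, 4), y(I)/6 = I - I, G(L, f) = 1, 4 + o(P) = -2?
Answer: -1386/376793 ≈ -0.0036784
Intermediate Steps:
o(P) = -6 (o(P) = -4 - 2 = -6)
y(I) = 0 (y(I) = 6*(I - I) = 6*0 = 0)
u(W) = 1
b(z) = 14 + 14*z (b(z) = (0 + 14)*(1 + z) = 14*(1 + z) = 14 + 14*z)
J = 1 (J = -5 - 1*(-6) = -5 + 6 = 1)
(J*b(-100))/376793 = (1*(14 + 14*(-100)))/376793 = (1*(14 - 1400))*(1/376793) = (1*(-1386))*(1/376793) = -1386*1/376793 = -1386/376793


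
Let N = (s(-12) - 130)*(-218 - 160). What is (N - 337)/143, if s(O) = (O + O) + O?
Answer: 62411/143 ≈ 436.44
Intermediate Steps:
s(O) = 3*O (s(O) = 2*O + O = 3*O)
N = 62748 (N = (3*(-12) - 130)*(-218 - 160) = (-36 - 130)*(-378) = -166*(-378) = 62748)
(N - 337)/143 = (62748 - 337)/143 = (1/143)*62411 = 62411/143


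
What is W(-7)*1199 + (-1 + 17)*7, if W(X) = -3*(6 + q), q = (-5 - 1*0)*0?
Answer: -21470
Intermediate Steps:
q = 0 (q = (-5 + 0)*0 = -5*0 = 0)
W(X) = -18 (W(X) = -3*(6 + 0) = -3*6 = -18)
W(-7)*1199 + (-1 + 17)*7 = -18*1199 + (-1 + 17)*7 = -21582 + 16*7 = -21582 + 112 = -21470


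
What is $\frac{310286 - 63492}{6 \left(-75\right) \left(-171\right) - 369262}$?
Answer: $- \frac{123397}{146156} \approx -0.84428$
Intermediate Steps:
$\frac{310286 - 63492}{6 \left(-75\right) \left(-171\right) - 369262} = \frac{246794}{\left(-450\right) \left(-171\right) - 369262} = \frac{246794}{76950 - 369262} = \frac{246794}{-292312} = 246794 \left(- \frac{1}{292312}\right) = - \frac{123397}{146156}$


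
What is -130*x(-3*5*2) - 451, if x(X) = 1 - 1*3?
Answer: -191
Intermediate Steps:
x(X) = -2 (x(X) = 1 - 3 = -2)
-130*x(-3*5*2) - 451 = -130*(-2) - 451 = 260 - 451 = -191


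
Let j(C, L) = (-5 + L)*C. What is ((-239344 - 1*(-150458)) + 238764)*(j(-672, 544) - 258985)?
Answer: -93103164454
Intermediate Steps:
j(C, L) = C*(-5 + L)
((-239344 - 1*(-150458)) + 238764)*(j(-672, 544) - 258985) = ((-239344 - 1*(-150458)) + 238764)*(-672*(-5 + 544) - 258985) = ((-239344 + 150458) + 238764)*(-672*539 - 258985) = (-88886 + 238764)*(-362208 - 258985) = 149878*(-621193) = -93103164454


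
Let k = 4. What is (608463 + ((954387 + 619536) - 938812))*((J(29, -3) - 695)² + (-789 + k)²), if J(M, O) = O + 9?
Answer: 1356672081004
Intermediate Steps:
J(M, O) = 9 + O
(608463 + ((954387 + 619536) - 938812))*((J(29, -3) - 695)² + (-789 + k)²) = (608463 + ((954387 + 619536) - 938812))*(((9 - 3) - 695)² + (-789 + 4)²) = (608463 + (1573923 - 938812))*((6 - 695)² + (-785)²) = (608463 + 635111)*((-689)² + 616225) = 1243574*(474721 + 616225) = 1243574*1090946 = 1356672081004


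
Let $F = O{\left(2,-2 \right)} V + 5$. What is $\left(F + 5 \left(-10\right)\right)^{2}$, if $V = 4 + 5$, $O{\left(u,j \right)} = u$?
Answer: $729$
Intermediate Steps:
$V = 9$
$F = 23$ ($F = 2 \cdot 9 + 5 = 18 + 5 = 23$)
$\left(F + 5 \left(-10\right)\right)^{2} = \left(23 + 5 \left(-10\right)\right)^{2} = \left(23 - 50\right)^{2} = \left(-27\right)^{2} = 729$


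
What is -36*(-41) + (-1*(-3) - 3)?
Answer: 1476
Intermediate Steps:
-36*(-41) + (-1*(-3) - 3) = 1476 + (3 - 3) = 1476 + 0 = 1476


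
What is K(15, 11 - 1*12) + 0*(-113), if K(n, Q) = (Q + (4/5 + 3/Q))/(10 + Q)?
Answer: -16/45 ≈ -0.35556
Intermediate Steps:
K(n, Q) = (4/5 + Q + 3/Q)/(10 + Q) (K(n, Q) = (Q + (4*(1/5) + 3/Q))/(10 + Q) = (Q + (4/5 + 3/Q))/(10 + Q) = (4/5 + Q + 3/Q)/(10 + Q))
K(15, 11 - 1*12) + 0*(-113) = (3 + (11 - 1*12)**2 + 4*(11 - 1*12)/5)/((11 - 1*12)*(10 + (11 - 1*12))) + 0*(-113) = (3 + (11 - 12)**2 + 4*(11 - 12)/5)/((11 - 12)*(10 + (11 - 12))) + 0 = (3 + (-1)**2 + (4/5)*(-1))/((-1)*(10 - 1)) + 0 = -1*(3 + 1 - 4/5)/9 + 0 = -1*1/9*16/5 + 0 = -16/45 + 0 = -16/45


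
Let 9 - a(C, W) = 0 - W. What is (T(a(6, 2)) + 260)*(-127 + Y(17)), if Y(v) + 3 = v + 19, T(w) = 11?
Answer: -25474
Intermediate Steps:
a(C, W) = 9 + W (a(C, W) = 9 - (0 - W) = 9 - (-1)*W = 9 + W)
Y(v) = 16 + v (Y(v) = -3 + (v + 19) = -3 + (19 + v) = 16 + v)
(T(a(6, 2)) + 260)*(-127 + Y(17)) = (11 + 260)*(-127 + (16 + 17)) = 271*(-127 + 33) = 271*(-94) = -25474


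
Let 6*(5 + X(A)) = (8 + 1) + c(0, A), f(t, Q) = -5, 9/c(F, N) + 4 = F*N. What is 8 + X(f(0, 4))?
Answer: 33/8 ≈ 4.1250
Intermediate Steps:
c(F, N) = 9/(-4 + F*N)
X(A) = -31/8 (X(A) = -5 + ((8 + 1) + 9/(-4 + 0*A))/6 = -5 + (9 + 9/(-4 + 0))/6 = -5 + (9 + 9/(-4))/6 = -5 + (9 + 9*(-¼))/6 = -5 + (9 - 9/4)/6 = -5 + (⅙)*(27/4) = -5 + 9/8 = -31/8)
8 + X(f(0, 4)) = 8 - 31/8 = 33/8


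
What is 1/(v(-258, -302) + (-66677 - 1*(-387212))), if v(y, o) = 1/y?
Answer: 258/82698029 ≈ 3.1198e-6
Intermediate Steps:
1/(v(-258, -302) + (-66677 - 1*(-387212))) = 1/(1/(-258) + (-66677 - 1*(-387212))) = 1/(-1/258 + (-66677 + 387212)) = 1/(-1/258 + 320535) = 1/(82698029/258) = 258/82698029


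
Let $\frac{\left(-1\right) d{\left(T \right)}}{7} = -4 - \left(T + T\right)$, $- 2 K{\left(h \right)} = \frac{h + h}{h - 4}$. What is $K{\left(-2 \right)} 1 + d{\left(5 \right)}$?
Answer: $\frac{293}{3} \approx 97.667$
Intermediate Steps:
$K{\left(h \right)} = - \frac{h}{-4 + h}$ ($K{\left(h \right)} = - \frac{\left(h + h\right) \frac{1}{h - 4}}{2} = - \frac{2 h \frac{1}{-4 + h}}{2} = - \frac{h}{-4 + h}$)
$d{\left(T \right)} = 28 + 14 T$ ($d{\left(T \right)} = - 7 \left(-4 - \left(T + T\right)\right) = - 7 \left(-4 - 2 T\right) = 28 + 14 T$)
$K{\left(-2 \right)} 1 + d{\left(5 \right)} = \left(-1\right) \left(-2\right) \frac{1}{-4 - 2} \cdot 1 + \left(28 + 14 \cdot 5\right) = \left(-1\right) \left(-2\right) \frac{1}{-6} \cdot 1 + \left(28 + 70\right) = \left(-1\right) \left(-2\right) \left(- \frac{1}{6}\right) 1 + 98 = \left(- \frac{1}{3}\right) 1 + 98 = - \frac{1}{3} + 98 = \frac{293}{3}$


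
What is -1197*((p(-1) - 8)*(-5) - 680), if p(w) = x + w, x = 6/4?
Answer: 1538145/2 ≈ 7.6907e+5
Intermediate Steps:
x = 3/2 (x = 6*(¼) = 3/2 ≈ 1.5000)
p(w) = 3/2 + w
-1197*((p(-1) - 8)*(-5) - 680) = -1197*(((3/2 - 1) - 8)*(-5) - 680) = -1197*((½ - 8)*(-5) - 680) = -1197*(-15/2*(-5) - 680) = -1197*(75/2 - 680) = -1197*(-1285/2) = 1538145/2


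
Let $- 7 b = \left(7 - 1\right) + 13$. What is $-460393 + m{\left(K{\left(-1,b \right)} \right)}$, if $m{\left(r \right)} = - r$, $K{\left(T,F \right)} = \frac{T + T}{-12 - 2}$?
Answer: $- \frac{3222752}{7} \approx -4.6039 \cdot 10^{5}$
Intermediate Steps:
$b = - \frac{19}{7}$ ($b = - \frac{\left(7 - 1\right) + 13}{7} = - \frac{6 + 13}{7} = \left(- \frac{1}{7}\right) 19 = - \frac{19}{7} \approx -2.7143$)
$K{\left(T,F \right)} = - \frac{T}{7}$ ($K{\left(T,F \right)} = \frac{2 T}{-14} = 2 T \left(- \frac{1}{14}\right) = - \frac{T}{7}$)
$-460393 + m{\left(K{\left(-1,b \right)} \right)} = -460393 - \left(- \frac{1}{7}\right) \left(-1\right) = -460393 - \frac{1}{7} = - \frac{3222752}{7}$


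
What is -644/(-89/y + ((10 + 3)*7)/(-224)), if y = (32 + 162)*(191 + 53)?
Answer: 121937536/77277 ≈ 1577.9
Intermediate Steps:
y = 47336 (y = 194*244 = 47336)
-644/(-89/y + ((10 + 3)*7)/(-224)) = -644/(-89/47336 + ((10 + 3)*7)/(-224)) = -644/(-89*1/47336 + (13*7)*(-1/224)) = -644/(-89/47336 + 91*(-1/224)) = -644/(-89/47336 - 13/32) = -644/(-77277/189344) = -644*(-189344/77277) = 121937536/77277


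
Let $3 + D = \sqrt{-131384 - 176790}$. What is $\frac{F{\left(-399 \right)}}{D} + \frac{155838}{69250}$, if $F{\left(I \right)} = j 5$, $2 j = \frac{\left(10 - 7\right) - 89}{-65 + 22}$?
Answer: $\frac{24012791802}{10670836375} - \frac{5 i \sqrt{308174}}{308183} \approx 2.2503 - 0.0090066 i$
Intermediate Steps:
$j = 1$ ($j = \frac{\left(\left(10 - 7\right) - 89\right) \frac{1}{-65 + 22}}{2} = \frac{\left(3 - 89\right) \frac{1}{-43}}{2} = \frac{\left(-86\right) \left(- \frac{1}{43}\right)}{2} = \frac{1}{2} \cdot 2 = 1$)
$D = -3 + i \sqrt{308174}$ ($D = -3 + \sqrt{-131384 - 176790} = -3 + \sqrt{-308174} = -3 + i \sqrt{308174} \approx -3.0 + 555.13 i$)
$F{\left(I \right)} = 5$ ($F{\left(I \right)} = 1 \cdot 5 = 5$)
$\frac{F{\left(-399 \right)}}{D} + \frac{155838}{69250} = \frac{5}{-3 + i \sqrt{308174}} + \frac{155838}{69250} = \frac{5}{-3 + i \sqrt{308174}} + 155838 \cdot \frac{1}{69250} = \frac{5}{-3 + i \sqrt{308174}} + \frac{77919}{34625} = \frac{77919}{34625} + \frac{5}{-3 + i \sqrt{308174}}$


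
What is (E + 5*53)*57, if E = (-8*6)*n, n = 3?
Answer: 6897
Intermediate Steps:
E = -144 (E = -8*6*3 = -2*24*3 = -48*3 = -144)
(E + 5*53)*57 = (-144 + 5*53)*57 = (-144 + 265)*57 = 121*57 = 6897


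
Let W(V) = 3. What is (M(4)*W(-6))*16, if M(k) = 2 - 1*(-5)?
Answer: 336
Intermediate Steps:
M(k) = 7 (M(k) = 2 + 5 = 7)
(M(4)*W(-6))*16 = (7*3)*16 = 21*16 = 336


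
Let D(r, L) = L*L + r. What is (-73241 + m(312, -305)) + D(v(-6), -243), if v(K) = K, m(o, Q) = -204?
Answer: -14402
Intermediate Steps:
D(r, L) = r + L² (D(r, L) = L² + r = r + L²)
(-73241 + m(312, -305)) + D(v(-6), -243) = (-73241 - 204) + (-6 + (-243)²) = -73445 + (-6 + 59049) = -73445 + 59043 = -14402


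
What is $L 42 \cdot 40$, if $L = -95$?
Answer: $-159600$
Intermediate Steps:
$L 42 \cdot 40 = \left(-95\right) 42 \cdot 40 = \left(-3990\right) 40 = -159600$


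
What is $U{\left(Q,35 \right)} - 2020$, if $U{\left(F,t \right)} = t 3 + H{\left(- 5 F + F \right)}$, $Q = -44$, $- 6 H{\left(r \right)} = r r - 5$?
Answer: $- \frac{42461}{6} \approx -7076.8$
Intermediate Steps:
$H{\left(r \right)} = \frac{5}{6} - \frac{r^{2}}{6}$ ($H{\left(r \right)} = - \frac{r r - 5}{6} = - \frac{r^{2} - 5}{6} = - \frac{-5 + r^{2}}{6} = \frac{5}{6} - \frac{r^{2}}{6}$)
$U{\left(F,t \right)} = \frac{5}{6} + 3 t - \frac{8 F^{2}}{3}$ ($U{\left(F,t \right)} = t 3 - \left(- \frac{5}{6} + \frac{\left(- 5 F + F\right)^{2}}{6}\right) = 3 t - \left(- \frac{5}{6} + \frac{\left(- 4 F\right)^{2}}{6}\right) = 3 t - \left(- \frac{5}{6} + \frac{16 F^{2}}{6}\right) = 3 t - \left(- \frac{5}{6} + \frac{8 F^{2}}{3}\right) = \frac{5}{6} + 3 t - \frac{8 F^{2}}{3}$)
$U{\left(Q,35 \right)} - 2020 = \left(\frac{5}{6} + 3 \cdot 35 - \frac{8 \left(-44\right)^{2}}{3}\right) - 2020 = \left(\frac{5}{6} + 105 - \frac{15488}{3}\right) - 2020 = - \frac{30341}{6} - 2020 = - \frac{42461}{6}$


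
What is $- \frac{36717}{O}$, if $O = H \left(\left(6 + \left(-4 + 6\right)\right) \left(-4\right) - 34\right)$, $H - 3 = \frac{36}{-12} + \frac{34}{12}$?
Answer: $\frac{36717}{187} \approx 196.35$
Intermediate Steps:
$H = \frac{17}{6}$ ($H = 3 + \left(\frac{36}{-12} + \frac{34}{12}\right) = 3 + \left(36 \left(- \frac{1}{12}\right) + 34 \cdot \frac{1}{12}\right) = 3 + \left(-3 + \frac{17}{6}\right) = 3 - \frac{1}{6} = \frac{17}{6} \approx 2.8333$)
$O = -187$ ($O = \frac{17 \left(\left(6 + \left(-4 + 6\right)\right) \left(-4\right) - 34\right)}{6} = \frac{17 \left(\left(6 + 2\right) \left(-4\right) - 34\right)}{6} = \frac{17 \left(8 \left(-4\right) - 34\right)}{6} = \frac{17 \left(-32 - 34\right)}{6} = \frac{17}{6} \left(-66\right) = -187$)
$- \frac{36717}{O} = - \frac{36717}{-187} = \left(-36717\right) \left(- \frac{1}{187}\right) = \frac{36717}{187}$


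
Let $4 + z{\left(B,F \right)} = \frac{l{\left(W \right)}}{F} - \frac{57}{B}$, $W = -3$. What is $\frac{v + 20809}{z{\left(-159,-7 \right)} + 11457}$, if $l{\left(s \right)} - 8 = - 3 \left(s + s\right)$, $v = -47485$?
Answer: $- \frac{4948398}{2123909} \approx -2.3299$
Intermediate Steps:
$l{\left(s \right)} = 8 - 6 s$ ($l{\left(s \right)} = 8 - 3 \left(s + s\right) = 8 - 3 \cdot 2 s = 8 - 6 s$)
$z{\left(B,F \right)} = -4 - \frac{57}{B} + \frac{26}{F}$ ($z{\left(B,F \right)} = -4 + \left(\frac{8 - -18}{F} - \frac{57}{B}\right) = -4 + \left(\frac{8 + 18}{F} - \frac{57}{B}\right) = -4 + \left(\frac{26}{F} - \frac{57}{B}\right) = -4 + \left(- \frac{57}{B} + \frac{26}{F}\right) = -4 - \frac{57}{B} + \frac{26}{F}$)
$\frac{v + 20809}{z{\left(-159,-7 \right)} + 11457} = \frac{-47485 + 20809}{\left(-4 - \frac{57}{-159} + \frac{26}{-7}\right) + 11457} = - \frac{26676}{\left(-4 - - \frac{19}{53} + 26 \left(- \frac{1}{7}\right)\right) + 11457} = - \frac{26676}{\left(-4 + \frac{19}{53} - \frac{26}{7}\right) + 11457} = - \frac{26676}{- \frac{2729}{371} + 11457} = - \frac{26676}{\frac{4247818}{371}} = \left(-26676\right) \frac{371}{4247818} = - \frac{4948398}{2123909}$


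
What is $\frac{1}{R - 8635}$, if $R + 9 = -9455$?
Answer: $- \frac{1}{18099} \approx -5.5252 \cdot 10^{-5}$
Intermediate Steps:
$R = -9464$ ($R = -9 - 9455 = -9464$)
$\frac{1}{R - 8635} = \frac{1}{-9464 - 8635} = \frac{1}{-18099} = - \frac{1}{18099}$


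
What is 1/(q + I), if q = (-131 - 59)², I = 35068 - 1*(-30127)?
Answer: 1/101295 ≈ 9.8722e-6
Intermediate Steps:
I = 65195 (I = 35068 + 30127 = 65195)
q = 36100 (q = (-190)² = 36100)
1/(q + I) = 1/(36100 + 65195) = 1/101295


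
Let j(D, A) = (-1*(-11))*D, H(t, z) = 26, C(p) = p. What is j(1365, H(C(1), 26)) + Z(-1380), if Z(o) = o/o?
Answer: 15016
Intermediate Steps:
j(D, A) = 11*D
Z(o) = 1
j(1365, H(C(1), 26)) + Z(-1380) = 11*1365 + 1 = 15015 + 1 = 15016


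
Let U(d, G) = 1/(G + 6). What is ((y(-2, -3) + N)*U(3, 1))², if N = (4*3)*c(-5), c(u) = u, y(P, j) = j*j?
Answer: 2601/49 ≈ 53.082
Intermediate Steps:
y(P, j) = j²
U(d, G) = 1/(6 + G)
N = -60 (N = (4*3)*(-5) = 12*(-5) = -60)
((y(-2, -3) + N)*U(3, 1))² = (((-3)² - 60)/(6 + 1))² = ((9 - 60)/7)² = (-51*⅐)² = (-51/7)² = 2601/49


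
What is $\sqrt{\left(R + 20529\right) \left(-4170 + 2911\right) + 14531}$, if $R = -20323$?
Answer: $i \sqrt{244823} \approx 494.8 i$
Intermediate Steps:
$\sqrt{\left(R + 20529\right) \left(-4170 + 2911\right) + 14531} = \sqrt{\left(-20323 + 20529\right) \left(-4170 + 2911\right) + 14531} = \sqrt{206 \left(-1259\right) + 14531} = \sqrt{-259354 + 14531} = \sqrt{-244823} = i \sqrt{244823}$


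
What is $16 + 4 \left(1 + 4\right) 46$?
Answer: $936$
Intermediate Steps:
$16 + 4 \left(1 + 4\right) 46 = 16 + 4 \cdot 5 \cdot 46 = 16 + 20 \cdot 46 = 16 + 920 = 936$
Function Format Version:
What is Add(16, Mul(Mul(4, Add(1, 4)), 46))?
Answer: 936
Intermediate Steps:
Add(16, Mul(Mul(4, Add(1, 4)), 46)) = Add(16, Mul(Mul(4, 5), 46)) = Add(16, Mul(20, 46)) = Add(16, 920) = 936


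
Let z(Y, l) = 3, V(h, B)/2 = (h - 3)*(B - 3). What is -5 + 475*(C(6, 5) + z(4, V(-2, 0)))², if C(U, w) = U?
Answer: 38470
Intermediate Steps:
V(h, B) = 2*(-3 + B)*(-3 + h) (V(h, B) = 2*((h - 3)*(B - 3)) = 2*((-3 + h)*(-3 + B)) = 2*((-3 + B)*(-3 + h)) = 2*(-3 + B)*(-3 + h))
-5 + 475*(C(6, 5) + z(4, V(-2, 0)))² = -5 + 475*(6 + 3)² = -5 + 475*9² = -5 + 475*81 = -5 + 38475 = 38470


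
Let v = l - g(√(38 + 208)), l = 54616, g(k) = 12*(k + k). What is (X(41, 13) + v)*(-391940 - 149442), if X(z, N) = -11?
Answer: -29562164110 + 12993168*√246 ≈ -2.9358e+10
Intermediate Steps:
g(k) = 24*k (g(k) = 12*(2*k) = 24*k)
v = 54616 - 24*√246 (v = 54616 - 24*√(38 + 208) = 54616 - 24*√246 ≈ 54240.)
(X(41, 13) + v)*(-391940 - 149442) = (-11 + (54616 - 24*√246))*(-391940 - 149442) = (54605 - 24*√246)*(-541382) = -29562164110 + 12993168*√246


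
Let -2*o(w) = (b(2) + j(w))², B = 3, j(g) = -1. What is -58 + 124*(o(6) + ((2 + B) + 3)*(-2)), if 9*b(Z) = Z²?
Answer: -166952/81 ≈ -2061.1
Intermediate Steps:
b(Z) = Z²/9
o(w) = -25/162 (o(w) = -((⅑)*2² - 1)²/2 = -((⅑)*4 - 1)²/2 = -(4/9 - 1)²/2 = -(-5/9)²/2 = -½*25/81 = -25/162)
-58 + 124*(o(6) + ((2 + B) + 3)*(-2)) = -58 + 124*(-25/162 + ((2 + 3) + 3)*(-2)) = -58 + 124*(-25/162 + (5 + 3)*(-2)) = -58 + 124*(-25/162 + 8*(-2)) = -58 + 124*(-25/162 - 16) = -58 + 124*(-2617/162) = -58 - 162254/81 = -166952/81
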